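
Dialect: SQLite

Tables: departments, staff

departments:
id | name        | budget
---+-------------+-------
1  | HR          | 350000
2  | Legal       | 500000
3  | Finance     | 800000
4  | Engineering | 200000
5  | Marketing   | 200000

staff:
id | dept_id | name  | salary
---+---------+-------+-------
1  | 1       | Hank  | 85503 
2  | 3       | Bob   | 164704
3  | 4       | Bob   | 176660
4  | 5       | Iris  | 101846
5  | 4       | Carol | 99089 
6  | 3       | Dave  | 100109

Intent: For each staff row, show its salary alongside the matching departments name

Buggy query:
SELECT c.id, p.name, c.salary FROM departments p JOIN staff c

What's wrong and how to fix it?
Bug: JOIN with no ON clause produces a cartesian product; every staff row pairs with every departments row

Fix: Specify the join condition linking the foreign key to the parent id

Corrected query:
SELECT c.id, p.name, c.salary FROM departments p JOIN staff c ON c.dept_id = p.id

Result:
id | name        | salary
---+-------------+-------
1  | HR          | 85503 
2  | Finance     | 164704
3  | Engineering | 176660
4  | Marketing   | 101846
5  | Engineering | 99089 
6  | Finance     | 100109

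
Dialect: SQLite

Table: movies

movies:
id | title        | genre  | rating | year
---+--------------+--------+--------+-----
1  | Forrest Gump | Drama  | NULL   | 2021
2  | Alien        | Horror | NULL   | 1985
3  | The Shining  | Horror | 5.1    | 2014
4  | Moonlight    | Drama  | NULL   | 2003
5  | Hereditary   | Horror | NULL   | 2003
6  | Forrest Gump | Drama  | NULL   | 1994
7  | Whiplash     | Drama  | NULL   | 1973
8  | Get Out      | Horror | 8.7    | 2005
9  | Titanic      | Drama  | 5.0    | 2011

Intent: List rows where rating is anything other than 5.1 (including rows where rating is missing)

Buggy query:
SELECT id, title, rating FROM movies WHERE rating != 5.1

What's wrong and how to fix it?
Bug: Inequality against NULL is unknown, not true; rows with NULL are dropped

Fix: Handle NULL separately with IS NULL alongside the inequality

Corrected query:
SELECT id, title, rating FROM movies WHERE rating != 5.1 OR rating IS NULL

Result:
id | title        | rating
---+--------------+-------
1  | Forrest Gump | NULL  
2  | Alien        | NULL  
4  | Moonlight    | NULL  
5  | Hereditary   | NULL  
6  | Forrest Gump | NULL  
7  | Whiplash     | NULL  
8  | Get Out      | 8.7   
9  | Titanic      | 5     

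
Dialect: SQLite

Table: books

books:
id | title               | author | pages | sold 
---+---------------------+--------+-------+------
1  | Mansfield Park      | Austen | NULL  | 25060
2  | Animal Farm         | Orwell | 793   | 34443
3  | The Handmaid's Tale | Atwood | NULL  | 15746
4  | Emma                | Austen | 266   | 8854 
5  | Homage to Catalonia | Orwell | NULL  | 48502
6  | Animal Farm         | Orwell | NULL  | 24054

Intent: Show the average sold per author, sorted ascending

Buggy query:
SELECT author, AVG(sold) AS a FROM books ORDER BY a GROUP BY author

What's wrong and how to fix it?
Bug: GROUP BY must precede ORDER BY

Fix: Reorder: SELECT … FROM … GROUP BY … ORDER BY …

Corrected query:
SELECT author, AVG(sold) AS a FROM books GROUP BY author ORDER BY a

Result:
author | a           
-------+-------------
Atwood | 15746       
Austen | 16957       
Orwell | 35666.333333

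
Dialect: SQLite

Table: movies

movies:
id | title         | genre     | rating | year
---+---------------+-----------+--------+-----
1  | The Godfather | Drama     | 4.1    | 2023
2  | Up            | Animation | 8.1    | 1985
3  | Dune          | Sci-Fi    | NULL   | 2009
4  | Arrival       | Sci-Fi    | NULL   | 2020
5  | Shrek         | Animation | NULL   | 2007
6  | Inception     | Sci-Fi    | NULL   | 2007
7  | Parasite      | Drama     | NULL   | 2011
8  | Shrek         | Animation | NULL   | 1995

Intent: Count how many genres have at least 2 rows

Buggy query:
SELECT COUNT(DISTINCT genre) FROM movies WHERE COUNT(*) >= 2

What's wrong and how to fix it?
Bug: WHERE filters individual rows, not groups, so a group-level COUNT is invalid there

Fix: Group first with HAVING COUNT(*) >= 2, then COUNT the resulting groups

Corrected query:
SELECT COUNT(*) FROM (SELECT genre FROM movies GROUP BY genre HAVING COUNT(*) >= 2)

Result:
COUNT(*)
--------
3       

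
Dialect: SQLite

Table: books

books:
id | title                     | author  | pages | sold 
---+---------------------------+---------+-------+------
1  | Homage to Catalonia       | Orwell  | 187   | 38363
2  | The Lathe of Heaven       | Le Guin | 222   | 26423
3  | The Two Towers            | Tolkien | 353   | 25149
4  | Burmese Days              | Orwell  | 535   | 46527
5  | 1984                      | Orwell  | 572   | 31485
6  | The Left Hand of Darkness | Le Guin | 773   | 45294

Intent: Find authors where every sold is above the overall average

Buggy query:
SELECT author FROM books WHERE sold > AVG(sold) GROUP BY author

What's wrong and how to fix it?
Bug: AVG() is an aggregate; it can't sit directly in WHERE

Fix: Compute the overall average in a scalar subquery and compare each group's MIN against it in HAVING

Corrected query:
SELECT author FROM books GROUP BY author HAVING MIN(sold) > (SELECT AVG(sold) FROM books)

Result:
(no rows)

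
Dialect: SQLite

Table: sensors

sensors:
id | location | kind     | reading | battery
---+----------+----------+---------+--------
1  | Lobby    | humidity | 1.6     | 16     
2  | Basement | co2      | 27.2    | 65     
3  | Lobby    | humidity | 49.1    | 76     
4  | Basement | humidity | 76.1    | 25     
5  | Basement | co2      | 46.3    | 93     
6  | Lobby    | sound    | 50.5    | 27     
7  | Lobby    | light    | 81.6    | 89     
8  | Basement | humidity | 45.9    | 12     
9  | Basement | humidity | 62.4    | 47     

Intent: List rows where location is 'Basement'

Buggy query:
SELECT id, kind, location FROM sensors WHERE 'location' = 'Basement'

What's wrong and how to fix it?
Bug: Single quotes denote string literals in SQL; the column name is being compared as a constant string

Fix: Reference the column as location without single quotes

Corrected query:
SELECT id, kind, location FROM sensors WHERE location = 'Basement'

Result:
id | kind     | location
---+----------+---------
2  | co2      | Basement
4  | humidity | Basement
5  | co2      | Basement
8  | humidity | Basement
9  | humidity | Basement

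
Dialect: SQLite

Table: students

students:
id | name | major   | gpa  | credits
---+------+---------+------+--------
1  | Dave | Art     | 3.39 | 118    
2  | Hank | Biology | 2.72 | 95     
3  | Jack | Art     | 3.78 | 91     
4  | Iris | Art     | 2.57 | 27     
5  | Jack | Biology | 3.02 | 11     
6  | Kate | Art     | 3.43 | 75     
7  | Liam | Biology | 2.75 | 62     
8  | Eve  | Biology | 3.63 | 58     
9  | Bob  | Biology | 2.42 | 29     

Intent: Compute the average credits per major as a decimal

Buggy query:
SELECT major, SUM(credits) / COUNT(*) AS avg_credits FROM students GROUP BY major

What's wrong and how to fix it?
Bug: SUM(credits) and COUNT(*) are both integers; the division truncates the fractional part

Fix: Multiply by 1.0 (or CAST to REAL) to force floating-point division

Corrected query:
SELECT major, SUM(credits) * 1.0 / COUNT(*) AS avg_credits FROM students GROUP BY major

Result:
major   | avg_credits
--------+------------
Art     | 77.75      
Biology | 51         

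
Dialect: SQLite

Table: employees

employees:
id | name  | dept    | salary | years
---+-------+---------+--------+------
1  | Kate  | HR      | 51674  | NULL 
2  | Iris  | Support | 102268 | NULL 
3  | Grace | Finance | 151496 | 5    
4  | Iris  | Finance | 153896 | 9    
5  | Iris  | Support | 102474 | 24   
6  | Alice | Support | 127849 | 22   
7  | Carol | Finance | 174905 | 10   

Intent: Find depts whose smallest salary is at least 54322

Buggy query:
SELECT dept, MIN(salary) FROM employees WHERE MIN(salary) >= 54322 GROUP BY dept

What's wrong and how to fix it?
Bug: MIN() in WHERE is a misuse of aggregate

Fix: Replace WHERE with HAVING after the GROUP BY

Corrected query:
SELECT dept, MIN(salary) FROM employees GROUP BY dept HAVING MIN(salary) >= 54322

Result:
dept    | MIN(salary)
--------+------------
Finance | 151496     
Support | 102268     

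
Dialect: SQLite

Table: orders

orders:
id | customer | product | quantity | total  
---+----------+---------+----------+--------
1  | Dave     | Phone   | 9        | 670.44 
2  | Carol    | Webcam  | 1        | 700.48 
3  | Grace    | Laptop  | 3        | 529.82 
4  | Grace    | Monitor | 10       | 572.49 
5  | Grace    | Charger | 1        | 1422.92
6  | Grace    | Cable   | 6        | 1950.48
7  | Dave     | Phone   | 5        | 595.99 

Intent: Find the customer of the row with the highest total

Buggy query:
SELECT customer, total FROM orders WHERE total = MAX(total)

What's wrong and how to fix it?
Bug: WHERE is evaluated per row; an aggregate over the whole table isn't defined there

Fix: Use a subquery: WHERE total = (SELECT MAX(total) FROM orders)

Corrected query:
SELECT customer, total FROM orders WHERE total = (SELECT MAX(total) FROM orders)

Result:
customer | total  
---------+--------
Grace    | 1950.48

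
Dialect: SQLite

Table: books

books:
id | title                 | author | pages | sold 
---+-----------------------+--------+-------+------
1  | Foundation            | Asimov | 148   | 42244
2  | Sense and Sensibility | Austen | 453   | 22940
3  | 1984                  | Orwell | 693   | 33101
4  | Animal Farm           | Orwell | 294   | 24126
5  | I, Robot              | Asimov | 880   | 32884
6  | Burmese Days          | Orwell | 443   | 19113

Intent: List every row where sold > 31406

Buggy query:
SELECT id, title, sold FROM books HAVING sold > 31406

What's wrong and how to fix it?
Bug: HAVING filters the output of aggregation, but this query has no GROUP BY and no aggregate functions, so SQLite rejects it (HAVING clause on a non-aggregate query); the condition here is per row

Fix: Use WHERE for row-level filtering

Corrected query:
SELECT id, title, sold FROM books WHERE sold > 31406

Result:
id | title      | sold 
---+------------+------
1  | Foundation | 42244
3  | 1984       | 33101
5  | I, Robot   | 32884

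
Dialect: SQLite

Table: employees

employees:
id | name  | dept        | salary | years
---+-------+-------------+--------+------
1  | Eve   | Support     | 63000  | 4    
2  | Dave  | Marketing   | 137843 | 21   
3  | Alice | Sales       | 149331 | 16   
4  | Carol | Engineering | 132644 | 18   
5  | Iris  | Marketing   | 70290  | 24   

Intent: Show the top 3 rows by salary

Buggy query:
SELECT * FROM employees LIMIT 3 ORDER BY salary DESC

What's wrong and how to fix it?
Bug: ORDER BY cannot follow LIMIT; LIMIT is the final clause

Fix: Swap the clauses: ORDER BY first, then LIMIT

Corrected query:
SELECT * FROM employees ORDER BY salary DESC LIMIT 3

Result:
id | name  | dept        | salary | years
---+-------+-------------+--------+------
3  | Alice | Sales       | 149331 | 16   
2  | Dave  | Marketing   | 137843 | 21   
4  | Carol | Engineering | 132644 | 18   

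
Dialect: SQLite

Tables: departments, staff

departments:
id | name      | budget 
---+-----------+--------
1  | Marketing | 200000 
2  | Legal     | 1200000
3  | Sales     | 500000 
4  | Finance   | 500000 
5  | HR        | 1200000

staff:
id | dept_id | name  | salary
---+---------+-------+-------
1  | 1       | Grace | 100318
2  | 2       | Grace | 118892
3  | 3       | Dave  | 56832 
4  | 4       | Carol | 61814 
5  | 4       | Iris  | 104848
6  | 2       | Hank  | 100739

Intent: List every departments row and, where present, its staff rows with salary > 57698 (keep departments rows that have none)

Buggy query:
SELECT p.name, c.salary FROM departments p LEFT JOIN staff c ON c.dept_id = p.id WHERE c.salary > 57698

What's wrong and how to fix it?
Bug: Filtering c.salary in WHERE discards the NULL rows produced by LEFT JOIN, turning it into an inner join

Fix: Put 'c.salary > 57698' in the JOIN's ON clause instead of WHERE

Corrected query:
SELECT p.name, c.salary FROM departments p LEFT JOIN staff c ON c.dept_id = p.id AND c.salary > 57698

Result:
name      | salary
----------+-------
Marketing | 100318
Legal     | 100739
Legal     | 118892
Sales     | NULL  
Finance   | 61814 
Finance   | 104848
HR        | NULL  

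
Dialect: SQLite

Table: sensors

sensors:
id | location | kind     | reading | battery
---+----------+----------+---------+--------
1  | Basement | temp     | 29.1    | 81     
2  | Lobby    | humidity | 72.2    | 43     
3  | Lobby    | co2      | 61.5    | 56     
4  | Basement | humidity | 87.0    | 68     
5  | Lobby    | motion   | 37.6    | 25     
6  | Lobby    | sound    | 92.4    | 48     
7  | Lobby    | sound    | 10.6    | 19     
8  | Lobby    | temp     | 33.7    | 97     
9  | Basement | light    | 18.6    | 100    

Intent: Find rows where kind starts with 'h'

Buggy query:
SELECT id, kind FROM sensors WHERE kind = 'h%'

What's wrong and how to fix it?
Bug: Wildcards only work with LIKE; '=' treats '%' as a literal character

Fix: Replace '=' with LIKE so 'h%' is treated as a pattern

Corrected query:
SELECT id, kind FROM sensors WHERE kind LIKE 'h%'

Result:
id | kind    
---+---------
2  | humidity
4  | humidity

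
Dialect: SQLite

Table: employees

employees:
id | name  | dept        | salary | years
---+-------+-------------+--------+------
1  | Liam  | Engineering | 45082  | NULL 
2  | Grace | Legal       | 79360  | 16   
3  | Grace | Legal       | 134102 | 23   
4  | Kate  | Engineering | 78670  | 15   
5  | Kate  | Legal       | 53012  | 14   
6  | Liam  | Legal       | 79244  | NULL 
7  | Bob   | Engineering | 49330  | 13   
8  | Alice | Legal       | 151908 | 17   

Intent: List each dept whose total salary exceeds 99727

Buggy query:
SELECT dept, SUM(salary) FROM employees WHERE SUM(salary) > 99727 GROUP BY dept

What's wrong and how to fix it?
Bug: SUM(salary) is an aggregate, but WHERE filters rows before aggregation

Fix: Use HAVING (which filters groups after aggregation) instead of WHERE

Corrected query:
SELECT dept, SUM(salary) FROM employees GROUP BY dept HAVING SUM(salary) > 99727

Result:
dept        | SUM(salary)
------------+------------
Engineering | 173082     
Legal       | 497626     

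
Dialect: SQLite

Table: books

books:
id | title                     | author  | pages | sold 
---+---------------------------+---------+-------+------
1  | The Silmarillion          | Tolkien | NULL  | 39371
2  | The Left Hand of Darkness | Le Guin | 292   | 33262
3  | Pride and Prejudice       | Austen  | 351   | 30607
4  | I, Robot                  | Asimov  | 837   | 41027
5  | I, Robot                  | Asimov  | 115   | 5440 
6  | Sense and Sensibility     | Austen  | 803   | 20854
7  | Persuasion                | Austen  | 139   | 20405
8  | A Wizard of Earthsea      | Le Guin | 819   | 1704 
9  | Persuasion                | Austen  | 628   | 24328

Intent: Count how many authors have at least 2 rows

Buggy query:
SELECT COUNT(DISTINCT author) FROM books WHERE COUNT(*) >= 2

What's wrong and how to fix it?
Bug: COUNT(*) cannot appear in WHERE; the per-group count doesn't exist yet

Fix: Group first with HAVING COUNT(*) >= 2, then COUNT the resulting groups

Corrected query:
SELECT COUNT(*) FROM (SELECT author FROM books GROUP BY author HAVING COUNT(*) >= 2)

Result:
COUNT(*)
--------
3       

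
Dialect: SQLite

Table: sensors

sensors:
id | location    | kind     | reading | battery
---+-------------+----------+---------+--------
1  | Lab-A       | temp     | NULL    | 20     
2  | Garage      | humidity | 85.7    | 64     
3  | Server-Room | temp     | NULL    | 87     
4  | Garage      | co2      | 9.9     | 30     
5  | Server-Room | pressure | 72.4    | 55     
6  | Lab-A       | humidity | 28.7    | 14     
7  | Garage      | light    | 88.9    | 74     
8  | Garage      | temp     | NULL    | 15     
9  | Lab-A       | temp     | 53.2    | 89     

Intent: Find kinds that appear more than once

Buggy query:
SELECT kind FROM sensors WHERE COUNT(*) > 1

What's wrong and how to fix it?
Bug: COUNT(*) is an aggregate and cannot be used in WHERE

Fix: Group first, then use HAVING for the count condition

Corrected query:
SELECT kind FROM sensors GROUP BY kind HAVING COUNT(*) > 1

Result:
kind    
--------
humidity
temp    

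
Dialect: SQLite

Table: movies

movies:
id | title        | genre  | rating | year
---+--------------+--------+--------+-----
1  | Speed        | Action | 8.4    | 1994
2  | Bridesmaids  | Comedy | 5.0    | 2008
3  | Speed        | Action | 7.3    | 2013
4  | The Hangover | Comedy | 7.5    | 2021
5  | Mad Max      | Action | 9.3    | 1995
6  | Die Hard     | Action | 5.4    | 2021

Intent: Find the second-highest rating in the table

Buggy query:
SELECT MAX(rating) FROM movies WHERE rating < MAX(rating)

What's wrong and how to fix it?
Bug: MAX(rating) on the right of the comparison is an aggregate-in-WHERE error

Fix: Put the inner MAX in a scalar subquery

Corrected query:
SELECT MAX(rating) FROM movies WHERE rating < (SELECT MAX(rating) FROM movies)

Result:
MAX(rating)
-----------
8.4        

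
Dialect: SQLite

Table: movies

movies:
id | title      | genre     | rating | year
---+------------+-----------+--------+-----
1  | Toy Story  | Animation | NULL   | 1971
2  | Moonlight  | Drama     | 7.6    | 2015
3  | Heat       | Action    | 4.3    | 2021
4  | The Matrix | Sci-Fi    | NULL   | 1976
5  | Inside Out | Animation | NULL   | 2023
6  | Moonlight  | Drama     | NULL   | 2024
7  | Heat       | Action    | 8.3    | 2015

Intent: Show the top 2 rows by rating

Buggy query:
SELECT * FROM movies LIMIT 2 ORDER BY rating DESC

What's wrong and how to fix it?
Bug: LIMIT must come after ORDER BY

Fix: Swap the clauses: ORDER BY first, then LIMIT

Corrected query:
SELECT * FROM movies ORDER BY rating DESC LIMIT 2

Result:
id | title     | genre  | rating | year
---+-----------+--------+--------+-----
7  | Heat      | Action | 8.3    | 2015
2  | Moonlight | Drama  | 7.6    | 2015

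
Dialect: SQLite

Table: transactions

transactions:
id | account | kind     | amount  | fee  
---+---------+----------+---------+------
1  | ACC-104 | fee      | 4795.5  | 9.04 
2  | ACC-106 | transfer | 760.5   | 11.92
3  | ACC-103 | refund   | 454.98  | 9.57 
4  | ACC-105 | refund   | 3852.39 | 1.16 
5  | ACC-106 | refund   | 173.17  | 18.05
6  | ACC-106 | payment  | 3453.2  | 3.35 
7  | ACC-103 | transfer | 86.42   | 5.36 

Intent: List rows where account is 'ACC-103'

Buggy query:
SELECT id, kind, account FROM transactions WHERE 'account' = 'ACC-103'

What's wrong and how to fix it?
Bug: Single quotes denote string literals in SQL; the column name is being compared as a constant string

Fix: Remove the quotes around the column name (or use double quotes for an identifier)

Corrected query:
SELECT id, kind, account FROM transactions WHERE account = 'ACC-103'

Result:
id | kind     | account
---+----------+--------
3  | refund   | ACC-103
7  | transfer | ACC-103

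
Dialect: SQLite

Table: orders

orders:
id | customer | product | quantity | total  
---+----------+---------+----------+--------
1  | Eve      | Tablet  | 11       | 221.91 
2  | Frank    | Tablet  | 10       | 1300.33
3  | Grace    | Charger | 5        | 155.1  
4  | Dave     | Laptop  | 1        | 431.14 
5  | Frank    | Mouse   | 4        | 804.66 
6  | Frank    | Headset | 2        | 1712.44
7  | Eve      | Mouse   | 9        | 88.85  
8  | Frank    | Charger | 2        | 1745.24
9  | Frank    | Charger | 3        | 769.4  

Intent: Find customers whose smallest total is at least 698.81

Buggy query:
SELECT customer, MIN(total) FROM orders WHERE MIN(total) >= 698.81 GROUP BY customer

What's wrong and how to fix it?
Bug: MIN() in WHERE is a misuse of aggregate

Fix: Use HAVING for the per-group MIN condition

Corrected query:
SELECT customer, MIN(total) FROM orders GROUP BY customer HAVING MIN(total) >= 698.81

Result:
customer | MIN(total)
---------+-----------
Frank    | 769.4     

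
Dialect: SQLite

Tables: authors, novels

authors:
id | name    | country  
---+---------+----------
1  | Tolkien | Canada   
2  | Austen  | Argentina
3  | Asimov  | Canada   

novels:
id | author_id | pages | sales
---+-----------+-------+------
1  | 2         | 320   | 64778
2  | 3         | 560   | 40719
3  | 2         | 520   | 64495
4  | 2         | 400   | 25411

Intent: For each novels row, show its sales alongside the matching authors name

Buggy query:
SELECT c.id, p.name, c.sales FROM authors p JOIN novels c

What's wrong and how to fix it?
Bug: Missing join condition: each novels row is matched to all authors rows instead of just its own

Fix: Add ON c.author_id = p.id to the JOIN

Corrected query:
SELECT c.id, p.name, c.sales FROM authors p JOIN novels c ON c.author_id = p.id

Result:
id | name   | sales
---+--------+------
1  | Austen | 64778
2  | Asimov | 40719
3  | Austen | 64495
4  | Austen | 25411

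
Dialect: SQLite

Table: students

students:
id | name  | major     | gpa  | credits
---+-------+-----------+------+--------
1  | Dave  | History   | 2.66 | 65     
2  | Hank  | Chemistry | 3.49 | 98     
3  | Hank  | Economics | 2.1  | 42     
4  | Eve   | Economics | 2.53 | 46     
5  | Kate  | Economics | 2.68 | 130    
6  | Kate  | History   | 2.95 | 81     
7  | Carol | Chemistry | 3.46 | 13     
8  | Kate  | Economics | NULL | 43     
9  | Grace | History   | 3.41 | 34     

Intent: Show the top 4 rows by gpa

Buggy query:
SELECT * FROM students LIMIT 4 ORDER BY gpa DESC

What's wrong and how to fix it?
Bug: ORDER BY cannot follow LIMIT; LIMIT is the final clause

Fix: Swap the clauses: ORDER BY first, then LIMIT

Corrected query:
SELECT * FROM students ORDER BY gpa DESC LIMIT 4

Result:
id | name  | major     | gpa  | credits
---+-------+-----------+------+--------
2  | Hank  | Chemistry | 3.49 | 98     
7  | Carol | Chemistry | 3.46 | 13     
9  | Grace | History   | 3.41 | 34     
6  | Kate  | History   | 2.95 | 81     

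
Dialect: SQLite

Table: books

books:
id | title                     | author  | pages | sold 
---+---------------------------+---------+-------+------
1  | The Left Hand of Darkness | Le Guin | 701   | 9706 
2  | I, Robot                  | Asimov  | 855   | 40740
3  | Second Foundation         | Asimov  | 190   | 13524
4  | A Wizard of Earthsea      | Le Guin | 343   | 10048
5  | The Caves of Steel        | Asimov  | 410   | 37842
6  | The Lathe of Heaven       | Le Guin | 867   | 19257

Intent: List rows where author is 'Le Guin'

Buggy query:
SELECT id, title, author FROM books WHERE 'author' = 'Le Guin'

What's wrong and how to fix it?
Bug: Single quotes denote string literals in SQL; the column name is being compared as a constant string

Fix: Remove the quotes around the column name (or use double quotes for an identifier)

Corrected query:
SELECT id, title, author FROM books WHERE author = 'Le Guin'

Result:
id | title                     | author 
---+---------------------------+--------
1  | The Left Hand of Darkness | Le Guin
4  | A Wizard of Earthsea      | Le Guin
6  | The Lathe of Heaven       | Le Guin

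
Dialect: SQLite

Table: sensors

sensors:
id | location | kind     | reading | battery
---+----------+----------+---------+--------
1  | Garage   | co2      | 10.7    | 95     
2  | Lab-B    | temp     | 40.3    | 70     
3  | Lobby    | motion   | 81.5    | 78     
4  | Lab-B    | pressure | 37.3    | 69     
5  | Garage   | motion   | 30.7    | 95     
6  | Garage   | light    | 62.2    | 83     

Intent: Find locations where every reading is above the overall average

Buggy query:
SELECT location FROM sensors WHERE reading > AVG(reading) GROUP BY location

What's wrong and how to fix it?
Bug: AVG() is an aggregate; it can't sit directly in WHERE

Fix: Use a subquery for AVG and a HAVING MIN(...) filter so the condition holds for every row in the group

Corrected query:
SELECT location FROM sensors GROUP BY location HAVING MIN(reading) > (SELECT AVG(reading) FROM sensors)

Result:
location
--------
Lobby   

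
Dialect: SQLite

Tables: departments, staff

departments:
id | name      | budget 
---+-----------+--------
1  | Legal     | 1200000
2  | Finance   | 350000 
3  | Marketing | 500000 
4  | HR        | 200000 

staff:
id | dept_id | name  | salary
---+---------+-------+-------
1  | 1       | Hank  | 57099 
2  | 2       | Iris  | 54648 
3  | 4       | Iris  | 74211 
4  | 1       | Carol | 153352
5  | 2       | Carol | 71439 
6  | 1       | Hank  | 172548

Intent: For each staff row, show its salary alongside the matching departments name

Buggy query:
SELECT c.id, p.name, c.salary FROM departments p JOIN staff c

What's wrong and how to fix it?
Bug: JOIN with no ON clause produces a cartesian product; every staff row pairs with every departments row

Fix: Specify the join condition linking the foreign key to the parent id

Corrected query:
SELECT c.id, p.name, c.salary FROM departments p JOIN staff c ON c.dept_id = p.id

Result:
id | name    | salary
---+---------+-------
1  | Legal   | 57099 
2  | Finance | 54648 
3  | HR      | 74211 
4  | Legal   | 153352
5  | Finance | 71439 
6  | Legal   | 172548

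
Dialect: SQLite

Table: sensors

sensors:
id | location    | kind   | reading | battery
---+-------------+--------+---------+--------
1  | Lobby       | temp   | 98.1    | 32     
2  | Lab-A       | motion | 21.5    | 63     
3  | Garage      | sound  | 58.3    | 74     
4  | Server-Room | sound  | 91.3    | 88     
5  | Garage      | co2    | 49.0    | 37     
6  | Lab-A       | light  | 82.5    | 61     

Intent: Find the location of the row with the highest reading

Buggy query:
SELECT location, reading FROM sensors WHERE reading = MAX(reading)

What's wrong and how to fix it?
Bug: WHERE is evaluated per row; an aggregate over the whole table isn't defined there

Fix: Wrap MAX in a scalar subquery so WHERE compares against a single value

Corrected query:
SELECT location, reading FROM sensors WHERE reading = (SELECT MAX(reading) FROM sensors)

Result:
location | reading
---------+--------
Lobby    | 98.1   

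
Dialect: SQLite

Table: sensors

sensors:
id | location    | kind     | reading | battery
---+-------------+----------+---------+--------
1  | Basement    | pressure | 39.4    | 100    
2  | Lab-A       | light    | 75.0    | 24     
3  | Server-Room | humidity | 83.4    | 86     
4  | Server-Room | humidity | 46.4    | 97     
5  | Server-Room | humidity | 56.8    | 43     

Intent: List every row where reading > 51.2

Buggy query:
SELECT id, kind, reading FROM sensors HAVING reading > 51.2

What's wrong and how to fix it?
Bug: This is a non-aggregate query (no GROUP BY, no aggregates), so in SQLite the HAVING clause is invalid here; a row-level condition belongs in WHERE

Fix: Replace HAVING with WHERE since the condition applies to individual rows

Corrected query:
SELECT id, kind, reading FROM sensors WHERE reading > 51.2

Result:
id | kind     | reading
---+----------+--------
2  | light    | 75     
3  | humidity | 83.4   
5  | humidity | 56.8   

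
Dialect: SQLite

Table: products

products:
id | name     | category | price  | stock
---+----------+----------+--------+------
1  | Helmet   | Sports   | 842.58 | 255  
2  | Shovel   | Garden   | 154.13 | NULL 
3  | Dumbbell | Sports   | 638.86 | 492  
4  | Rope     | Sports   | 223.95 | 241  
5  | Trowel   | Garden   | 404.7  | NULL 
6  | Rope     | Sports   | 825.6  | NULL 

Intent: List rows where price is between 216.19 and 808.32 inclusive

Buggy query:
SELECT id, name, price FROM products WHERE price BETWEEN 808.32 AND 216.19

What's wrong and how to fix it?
Bug: The bounds are reversed; BETWEEN a AND b requires a <= b to match anything

Fix: Swap the bounds so the smaller value comes first

Corrected query:
SELECT id, name, price FROM products WHERE price BETWEEN 216.19 AND 808.32

Result:
id | name     | price 
---+----------+-------
3  | Dumbbell | 638.86
4  | Rope     | 223.95
5  | Trowel   | 404.7 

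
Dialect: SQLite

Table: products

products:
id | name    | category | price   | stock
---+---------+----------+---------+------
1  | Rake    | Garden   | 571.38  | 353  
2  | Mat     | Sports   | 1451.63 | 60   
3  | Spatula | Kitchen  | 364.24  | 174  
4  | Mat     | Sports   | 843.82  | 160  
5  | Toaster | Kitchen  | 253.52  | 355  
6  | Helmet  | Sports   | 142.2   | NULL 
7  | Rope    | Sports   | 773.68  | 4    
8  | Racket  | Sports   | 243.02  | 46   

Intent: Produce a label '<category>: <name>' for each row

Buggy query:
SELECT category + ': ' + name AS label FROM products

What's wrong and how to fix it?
Bug: SQLite uses || for string concatenation; + coerces text to numbers (yielding 0)

Fix: Use the || operator for string concatenation

Corrected query:
SELECT category || ': ' || name AS label FROM products

Result:
label           
----------------
Garden: Rake    
Sports: Mat     
Kitchen: Spatula
Sports: Mat     
Kitchen: Toaster
Sports: Helmet  
Sports: Rope    
Sports: Racket  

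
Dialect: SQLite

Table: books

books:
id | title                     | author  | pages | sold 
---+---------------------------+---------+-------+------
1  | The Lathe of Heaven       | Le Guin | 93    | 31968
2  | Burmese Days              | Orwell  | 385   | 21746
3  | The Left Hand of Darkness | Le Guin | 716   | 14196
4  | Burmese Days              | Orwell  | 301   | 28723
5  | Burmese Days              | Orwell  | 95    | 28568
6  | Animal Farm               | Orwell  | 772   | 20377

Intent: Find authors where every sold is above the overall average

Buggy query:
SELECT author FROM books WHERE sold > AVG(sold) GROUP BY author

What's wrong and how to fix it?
Bug: AVG() is an aggregate; it can't sit directly in WHERE

Fix: Use a subquery for AVG and a HAVING MIN(...) filter so the condition holds for every row in the group

Corrected query:
SELECT author FROM books GROUP BY author HAVING MIN(sold) > (SELECT AVG(sold) FROM books)

Result:
(no rows)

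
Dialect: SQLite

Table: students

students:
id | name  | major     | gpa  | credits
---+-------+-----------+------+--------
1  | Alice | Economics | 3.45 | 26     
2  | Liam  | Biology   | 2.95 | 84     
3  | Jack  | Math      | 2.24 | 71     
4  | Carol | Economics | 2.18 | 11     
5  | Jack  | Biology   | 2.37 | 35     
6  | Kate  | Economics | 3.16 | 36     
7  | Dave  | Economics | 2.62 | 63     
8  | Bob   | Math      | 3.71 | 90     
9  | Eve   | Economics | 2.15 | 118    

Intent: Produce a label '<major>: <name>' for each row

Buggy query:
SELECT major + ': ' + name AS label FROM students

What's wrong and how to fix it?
Bug: SQLite uses || for string concatenation; + coerces text to numbers (yielding 0)

Fix: Use the || operator for string concatenation

Corrected query:
SELECT major || ': ' || name AS label FROM students

Result:
label           
----------------
Economics: Alice
Biology: Liam   
Math: Jack      
Economics: Carol
Biology: Jack   
Economics: Kate 
Economics: Dave 
Math: Bob       
Economics: Eve  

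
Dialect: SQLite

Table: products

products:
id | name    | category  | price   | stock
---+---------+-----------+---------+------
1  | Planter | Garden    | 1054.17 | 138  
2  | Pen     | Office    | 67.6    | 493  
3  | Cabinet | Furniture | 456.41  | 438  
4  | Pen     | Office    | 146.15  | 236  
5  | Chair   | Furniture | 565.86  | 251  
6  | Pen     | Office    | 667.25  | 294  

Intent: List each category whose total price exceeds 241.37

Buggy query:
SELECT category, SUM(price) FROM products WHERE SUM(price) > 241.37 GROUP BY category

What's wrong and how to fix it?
Bug: SUM(price) is an aggregate, but WHERE filters rows before aggregation

Fix: Use HAVING (which filters groups after aggregation) instead of WHERE

Corrected query:
SELECT category, SUM(price) FROM products GROUP BY category HAVING SUM(price) > 241.37

Result:
category  | SUM(price)
----------+-----------
Furniture | 1022.27   
Garden    | 1054.17   
Office    | 881       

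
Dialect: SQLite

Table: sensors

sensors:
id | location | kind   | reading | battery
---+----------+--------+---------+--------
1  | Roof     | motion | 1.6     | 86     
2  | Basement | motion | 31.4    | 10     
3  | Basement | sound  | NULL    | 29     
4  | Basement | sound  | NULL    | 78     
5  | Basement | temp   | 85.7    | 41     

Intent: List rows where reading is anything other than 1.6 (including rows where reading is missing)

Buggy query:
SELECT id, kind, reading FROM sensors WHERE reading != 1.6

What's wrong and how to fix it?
Bug: Inequality against NULL is unknown, not true; rows with NULL are dropped

Fix: Handle NULL separately with IS NULL alongside the inequality

Corrected query:
SELECT id, kind, reading FROM sensors WHERE reading != 1.6 OR reading IS NULL

Result:
id | kind   | reading
---+--------+--------
2  | motion | 31.4   
3  | sound  | NULL   
4  | sound  | NULL   
5  | temp   | 85.7   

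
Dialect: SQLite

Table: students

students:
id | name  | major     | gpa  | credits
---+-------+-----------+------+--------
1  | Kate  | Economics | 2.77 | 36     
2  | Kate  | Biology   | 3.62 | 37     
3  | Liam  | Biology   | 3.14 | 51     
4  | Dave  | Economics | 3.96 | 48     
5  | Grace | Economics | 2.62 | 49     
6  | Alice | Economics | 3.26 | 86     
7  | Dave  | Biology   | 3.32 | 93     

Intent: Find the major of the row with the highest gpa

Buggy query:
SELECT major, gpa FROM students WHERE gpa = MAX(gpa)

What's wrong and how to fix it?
Bug: WHERE is evaluated per row; an aggregate over the whole table isn't defined there

Fix: Wrap MAX in a scalar subquery so WHERE compares against a single value

Corrected query:
SELECT major, gpa FROM students WHERE gpa = (SELECT MAX(gpa) FROM students)

Result:
major     | gpa 
----------+-----
Economics | 3.96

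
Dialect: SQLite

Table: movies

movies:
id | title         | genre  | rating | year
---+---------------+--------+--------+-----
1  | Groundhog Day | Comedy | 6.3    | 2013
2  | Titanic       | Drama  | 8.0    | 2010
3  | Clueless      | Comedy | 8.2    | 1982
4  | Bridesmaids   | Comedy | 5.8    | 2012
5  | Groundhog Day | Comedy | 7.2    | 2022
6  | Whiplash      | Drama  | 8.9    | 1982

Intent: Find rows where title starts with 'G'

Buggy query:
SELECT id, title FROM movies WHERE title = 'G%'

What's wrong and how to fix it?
Bug: Wildcards only work with LIKE; '=' treats '%' as a literal character

Fix: Replace '=' with LIKE so 'G%' is treated as a pattern

Corrected query:
SELECT id, title FROM movies WHERE title LIKE 'G%'

Result:
id | title        
---+--------------
1  | Groundhog Day
5  | Groundhog Day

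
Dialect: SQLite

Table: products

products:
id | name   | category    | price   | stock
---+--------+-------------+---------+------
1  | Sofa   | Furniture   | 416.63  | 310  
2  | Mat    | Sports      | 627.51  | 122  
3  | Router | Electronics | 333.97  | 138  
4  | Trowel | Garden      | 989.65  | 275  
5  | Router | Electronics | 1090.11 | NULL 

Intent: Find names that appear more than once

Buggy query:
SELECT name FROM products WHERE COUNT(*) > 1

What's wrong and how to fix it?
Bug: COUNT(*) is an aggregate and cannot be used in WHERE

Fix: Group first, then use HAVING for the count condition

Corrected query:
SELECT name FROM products GROUP BY name HAVING COUNT(*) > 1

Result:
name  
------
Router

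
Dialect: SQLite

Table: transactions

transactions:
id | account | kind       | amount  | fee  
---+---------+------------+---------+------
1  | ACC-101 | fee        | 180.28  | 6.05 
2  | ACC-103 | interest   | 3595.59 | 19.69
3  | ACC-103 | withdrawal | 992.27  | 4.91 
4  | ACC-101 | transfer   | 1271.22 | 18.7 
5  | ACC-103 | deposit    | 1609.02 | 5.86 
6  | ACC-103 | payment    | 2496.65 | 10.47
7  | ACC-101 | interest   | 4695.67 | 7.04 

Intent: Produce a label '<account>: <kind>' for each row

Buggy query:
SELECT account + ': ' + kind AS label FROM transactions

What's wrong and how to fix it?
Bug: SQLite uses || for string concatenation; + coerces text to numbers (yielding 0)

Fix: Use the || operator for string concatenation

Corrected query:
SELECT account || ': ' || kind AS label FROM transactions

Result:
label              
-------------------
ACC-101: fee       
ACC-103: interest  
ACC-103: withdrawal
ACC-101: transfer  
ACC-103: deposit   
ACC-103: payment   
ACC-101: interest  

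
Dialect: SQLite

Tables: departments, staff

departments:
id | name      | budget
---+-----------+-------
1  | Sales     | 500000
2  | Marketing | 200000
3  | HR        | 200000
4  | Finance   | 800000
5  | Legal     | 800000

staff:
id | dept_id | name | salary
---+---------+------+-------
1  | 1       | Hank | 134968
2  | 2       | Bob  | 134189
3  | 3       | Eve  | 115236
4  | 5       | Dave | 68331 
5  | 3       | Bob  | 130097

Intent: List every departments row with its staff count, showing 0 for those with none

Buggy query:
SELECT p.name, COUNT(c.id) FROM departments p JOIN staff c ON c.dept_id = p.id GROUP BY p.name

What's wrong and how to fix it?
Bug: An inner join excludes parents with zero children

Fix: Use LEFT JOIN so parents without children still appear (COUNT(c.id) gives 0)

Corrected query:
SELECT p.name, COUNT(c.id) FROM departments p LEFT JOIN staff c ON c.dept_id = p.id GROUP BY p.name

Result:
name      | COUNT(c.id)
----------+------------
Finance   | 0          
HR        | 2          
Legal     | 1          
Marketing | 1          
Sales     | 1          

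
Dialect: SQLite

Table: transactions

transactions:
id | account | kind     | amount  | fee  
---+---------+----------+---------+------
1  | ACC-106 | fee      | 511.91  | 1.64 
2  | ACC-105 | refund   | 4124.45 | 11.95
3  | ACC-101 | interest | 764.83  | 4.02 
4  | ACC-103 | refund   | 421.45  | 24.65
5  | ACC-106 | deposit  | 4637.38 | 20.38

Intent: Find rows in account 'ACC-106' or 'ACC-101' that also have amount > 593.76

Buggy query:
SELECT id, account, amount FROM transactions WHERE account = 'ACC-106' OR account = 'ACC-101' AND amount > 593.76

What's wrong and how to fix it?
Bug: AND binds tighter than OR, so this parses as account = 'ACC-106' OR (account = 'ACC-101' AND amount > 593.76)

Fix: Add parentheses around the OR so the AND applies to both alternatives

Corrected query:
SELECT id, account, amount FROM transactions WHERE (account = 'ACC-106' OR account = 'ACC-101') AND amount > 593.76

Result:
id | account | amount 
---+---------+--------
3  | ACC-101 | 764.83 
5  | ACC-106 | 4637.38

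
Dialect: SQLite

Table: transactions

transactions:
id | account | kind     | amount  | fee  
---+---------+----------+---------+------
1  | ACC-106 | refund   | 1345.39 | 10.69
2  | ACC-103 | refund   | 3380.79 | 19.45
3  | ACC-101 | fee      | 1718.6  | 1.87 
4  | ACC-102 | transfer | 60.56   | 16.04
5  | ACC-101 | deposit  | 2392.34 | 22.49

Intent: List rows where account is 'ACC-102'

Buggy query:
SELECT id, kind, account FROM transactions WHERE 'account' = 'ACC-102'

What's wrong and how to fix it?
Bug: Single quotes denote string literals in SQL; the column name is being compared as a constant string

Fix: Reference the column as account without single quotes

Corrected query:
SELECT id, kind, account FROM transactions WHERE account = 'ACC-102'

Result:
id | kind     | account
---+----------+--------
4  | transfer | ACC-102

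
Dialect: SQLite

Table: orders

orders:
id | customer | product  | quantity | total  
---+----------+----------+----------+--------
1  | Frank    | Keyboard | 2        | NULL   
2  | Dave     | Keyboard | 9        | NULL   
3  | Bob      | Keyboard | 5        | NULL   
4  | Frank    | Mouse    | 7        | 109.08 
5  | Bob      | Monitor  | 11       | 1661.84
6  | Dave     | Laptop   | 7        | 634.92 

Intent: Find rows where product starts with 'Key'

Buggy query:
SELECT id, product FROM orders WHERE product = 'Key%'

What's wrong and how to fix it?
Bug: Wildcards only work with LIKE; '=' treats '%' as a literal character

Fix: Use LIKE for wildcard pattern matching

Corrected query:
SELECT id, product FROM orders WHERE product LIKE 'Key%'

Result:
id | product 
---+---------
1  | Keyboard
2  | Keyboard
3  | Keyboard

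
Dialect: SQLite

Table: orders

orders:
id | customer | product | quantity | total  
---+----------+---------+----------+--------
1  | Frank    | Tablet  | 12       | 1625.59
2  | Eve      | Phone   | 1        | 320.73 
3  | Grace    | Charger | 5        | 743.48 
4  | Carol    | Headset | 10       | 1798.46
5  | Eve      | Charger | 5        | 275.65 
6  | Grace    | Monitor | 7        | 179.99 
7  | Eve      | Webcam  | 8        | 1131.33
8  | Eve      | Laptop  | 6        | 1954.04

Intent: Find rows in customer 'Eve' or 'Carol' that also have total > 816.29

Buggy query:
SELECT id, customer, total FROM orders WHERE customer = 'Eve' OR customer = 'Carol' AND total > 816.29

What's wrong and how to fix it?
Bug: AND binds tighter than OR, so this parses as customer = 'Eve' OR (customer = 'Carol' AND total > 816.29)

Fix: Group the OR with parentheses (or use IN), then AND the threshold

Corrected query:
SELECT id, customer, total FROM orders WHERE (customer = 'Eve' OR customer = 'Carol') AND total > 816.29

Result:
id | customer | total  
---+----------+--------
4  | Carol    | 1798.46
7  | Eve      | 1131.33
8  | Eve      | 1954.04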